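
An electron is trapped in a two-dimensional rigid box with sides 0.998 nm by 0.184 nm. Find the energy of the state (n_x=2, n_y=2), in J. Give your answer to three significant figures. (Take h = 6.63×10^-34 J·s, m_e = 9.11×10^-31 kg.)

For a 2D rectangular well E = (h²/8m_e)·Σ n_i²/L_i² = (6.63×10^-34)²/(8·9.11×10^-31) · [2²/(0.998 nm)² + 2²/(0.184 nm)²].
Evaluating gives E = 7.37×10^-18 J.

E = 7.37×10^-18 J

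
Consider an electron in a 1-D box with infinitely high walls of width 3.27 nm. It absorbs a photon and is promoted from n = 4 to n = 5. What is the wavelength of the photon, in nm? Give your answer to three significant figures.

E_1 = h²/(8m_eL²) = 5.634×10^-21 J, so ΔE = (5² − 4²)E_1 = 5.071×10^-20 J.
λ = hc/ΔE = (6.626×10^-34·2.998×10^8)/5.071×10^-20 = 3.92×10^-6 m = 3.92×10^3 nm.

λ = 3.92×10^3 nm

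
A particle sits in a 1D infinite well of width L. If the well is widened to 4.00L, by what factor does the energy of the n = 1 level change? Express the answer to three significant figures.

0.0625

E_n ∝ 1/L², so the energy scales by 1/4.00² = 0.0625.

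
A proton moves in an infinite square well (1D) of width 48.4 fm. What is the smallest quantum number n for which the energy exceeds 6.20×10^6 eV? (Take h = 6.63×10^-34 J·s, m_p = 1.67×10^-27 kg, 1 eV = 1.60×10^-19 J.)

n = 9

E_1 = h²/(8m_pL²) = 1.405×10^-14 J = 8.781×10^4 eV.
Need n² > 6.20×10^6/8.781×10^4 = 70.61, i.e. n > 8.403.
The smallest integer satisfying this is n = 9.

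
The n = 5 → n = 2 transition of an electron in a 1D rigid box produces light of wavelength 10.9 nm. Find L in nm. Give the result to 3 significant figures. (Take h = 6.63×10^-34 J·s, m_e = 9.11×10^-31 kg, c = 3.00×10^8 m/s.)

The photon carries ΔE = hc/λ = 6.63×10^-34·3.00×10^8/1.09×10^-8 m = 1.825×10^-17 J.
Since ΔE = (5² − 2²)E_1, E_1 = 8.690×10^-19 J, and L = h/√(8m_eE_1) = 2.63×10^-10 m = 0.263 nm.

L = 0.263 nm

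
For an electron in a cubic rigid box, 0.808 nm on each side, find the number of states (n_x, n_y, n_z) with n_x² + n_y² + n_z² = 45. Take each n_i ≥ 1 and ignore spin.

The level has n_x² + n_y² + n_z² = 45. The ordered positive-integer solutions are (2, 4, 5), (2, 5, 4), (4, 2, 5), (4, 5, 2), (5, 2, 4), (5, 4, 2).
That gives 6 states.

degeneracy = 6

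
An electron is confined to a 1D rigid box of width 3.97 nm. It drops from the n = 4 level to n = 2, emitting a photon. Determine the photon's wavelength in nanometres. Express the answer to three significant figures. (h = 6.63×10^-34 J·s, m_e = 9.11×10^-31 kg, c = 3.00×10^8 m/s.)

λ = 4.33×10^3 nm

E_1 = h²/(8m_eL²) = 3.827×10^-21 J, so ΔE = (4² − 2²)E_1 = 4.592×10^-20 J.
λ = hc/ΔE = (6.63×10^-34·3.00×10^8)/4.592×10^-20 = 4.33×10^-6 m = 4.33×10^3 nm.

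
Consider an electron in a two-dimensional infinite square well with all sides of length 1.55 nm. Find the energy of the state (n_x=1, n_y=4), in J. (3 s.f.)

For a 2D rectangular well E = (h²/8m_e)·Σ n_i²/L_i² = (6.626×10^-34)²/(8·9.109×10^-31) · [1²/(1.55 nm)² + 4²/(1.55 nm)²].
Evaluating gives E = 4.26×10^-19 J.

E = 4.26×10^-19 J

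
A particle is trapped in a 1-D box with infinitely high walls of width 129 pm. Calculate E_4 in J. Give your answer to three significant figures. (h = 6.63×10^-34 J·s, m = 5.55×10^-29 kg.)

E_4 = 9.52×10^-19 J

For an infinite well E_n = n²h²/(8mL²), so E_1 = h²/(8mL²) = (6.63×10^-34)²/(8·5.55×10^-29·(1.29×10^-10 m)²) = 5.949×10^-20 J.
Then E_4 = 4²·E_1 = 16·5.949×10^-20 J = 9.52×10^-19 J.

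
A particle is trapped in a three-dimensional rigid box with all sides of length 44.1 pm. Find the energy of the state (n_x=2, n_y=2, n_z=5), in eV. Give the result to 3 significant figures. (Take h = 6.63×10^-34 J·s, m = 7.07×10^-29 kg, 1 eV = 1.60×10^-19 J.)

For a 3D rectangular well E = (h²/8m)·Σ n_i²/L_i² = (6.63×10^-34)²/(8·7.07×10^-29) · [2²/(44.1 pm)² + 2²/(44.1 pm)² + 5²/(44.1 pm)²].
Evaluating gives E = 1.319×10^-17 J = 82.4 eV.

E = 82.4 eV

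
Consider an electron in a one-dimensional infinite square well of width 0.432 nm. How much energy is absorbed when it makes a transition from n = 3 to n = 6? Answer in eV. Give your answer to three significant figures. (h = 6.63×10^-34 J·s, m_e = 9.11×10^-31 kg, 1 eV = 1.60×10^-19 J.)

E_1 = h²/(8m_eL²) = 3.232×10^-19 J.
|ΔE| = |3² − 6²|·E_1 = 27·3.232×10^-19 J = 8.726×10^-18 J = 54.5 eV.

|ΔE| = 54.5 eV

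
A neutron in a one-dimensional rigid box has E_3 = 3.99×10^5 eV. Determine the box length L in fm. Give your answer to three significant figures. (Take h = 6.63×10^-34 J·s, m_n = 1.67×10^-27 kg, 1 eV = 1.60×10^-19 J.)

From E_n = n²h²/(8m_nL²), L = n·h/√(8m_nE_n).
E_3 = 3.99×10^5 eV = 6.384×10^-14 J, so L = 3·6.63×10^-34/√(8·1.67×10^-27·6.384×10^-14) = 6.81×10^-14 m = 68.1 fm.

L = 68.1 fm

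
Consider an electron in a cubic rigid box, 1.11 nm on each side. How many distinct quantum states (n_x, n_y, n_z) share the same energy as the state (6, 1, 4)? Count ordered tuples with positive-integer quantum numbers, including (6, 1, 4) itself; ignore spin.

The level has n_x² + n_y² + n_z² = 53. The ordered positive-integer solutions are (1, 4, 6), (1, 6, 4), (4, 1, 6), (4, 6, 1), (6, 1, 4), (6, 4, 1).
That gives 6 states.

degeneracy = 6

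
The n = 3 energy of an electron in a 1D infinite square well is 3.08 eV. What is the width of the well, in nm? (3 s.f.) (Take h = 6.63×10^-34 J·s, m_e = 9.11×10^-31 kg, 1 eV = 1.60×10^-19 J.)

From E_n = n²h²/(8m_eL²), L = n·h/√(8m_eE_n).
E_3 = 3.08 eV = 4.928×10^-19 J, so L = 3·6.63×10^-34/√(8·9.11×10^-31·4.928×10^-19) = 1.05×10^-9 m = 1.05 nm.

L = 1.05 nm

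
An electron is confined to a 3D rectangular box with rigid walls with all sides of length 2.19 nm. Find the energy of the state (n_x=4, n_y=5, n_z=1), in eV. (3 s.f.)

E = 3.29 eV

For a 3D rectangular well E = (h²/8m_e)·Σ n_i²/L_i² = (6.626×10^-34)²/(8·9.109×10^-31) · [4²/(2.19 nm)² + 5²/(2.19 nm)² + 1²/(2.19 nm)²].
Evaluating gives E = 5.276×10^-19 J = 3.29 eV.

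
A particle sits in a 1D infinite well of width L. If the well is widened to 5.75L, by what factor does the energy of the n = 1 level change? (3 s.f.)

E_n ∝ 1/L², so the energy scales by 1/5.75² = 0.0302.

0.0302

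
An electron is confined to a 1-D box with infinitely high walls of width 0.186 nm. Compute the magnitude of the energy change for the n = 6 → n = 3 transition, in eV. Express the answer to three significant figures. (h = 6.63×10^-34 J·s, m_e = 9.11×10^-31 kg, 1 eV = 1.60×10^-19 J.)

|ΔE| = 294 eV

E_1 = h²/(8m_eL²) = 1.743×10^-18 J.
|ΔE| = |6² − 3²|·E_1 = 27·1.743×10^-18 J = 4.706×10^-17 J = 294 eV.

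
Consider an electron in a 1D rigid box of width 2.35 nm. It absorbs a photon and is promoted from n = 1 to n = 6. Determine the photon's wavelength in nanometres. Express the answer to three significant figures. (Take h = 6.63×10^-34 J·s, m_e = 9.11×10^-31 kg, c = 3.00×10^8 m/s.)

λ = 520 nm

E_1 = h²/(8m_eL²) = 1.092×10^-20 J, so ΔE = (6² − 1²)E_1 = 3.822×10^-19 J.
λ = hc/ΔE = (6.63×10^-34·3.00×10^8)/3.822×10^-19 = 5.20×10^-7 m = 520 nm.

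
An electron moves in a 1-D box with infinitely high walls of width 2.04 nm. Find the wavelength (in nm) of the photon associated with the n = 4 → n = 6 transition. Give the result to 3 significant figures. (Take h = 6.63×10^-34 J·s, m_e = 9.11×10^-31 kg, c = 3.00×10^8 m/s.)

E_1 = h²/(8m_eL²) = 1.449×10^-20 J, so ΔE = (6² − 4²)E_1 = 2.898×10^-19 J.
λ = hc/ΔE = (6.63×10^-34·3.00×10^8)/2.898×10^-19 = 6.86×10^-7 m = 686 nm.

λ = 686 nm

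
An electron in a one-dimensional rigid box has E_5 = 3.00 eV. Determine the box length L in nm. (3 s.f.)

From E_n = n²h²/(8m_eL²), L = n·h/√(8m_eE_n).
E_5 = 3.00 eV = 4.806×10^-19 J, so L = 5·6.626×10^-34/√(8·9.109×10^-31·4.806×10^-19) = 1.77×10^-9 m = 1.77 nm.

L = 1.77 nm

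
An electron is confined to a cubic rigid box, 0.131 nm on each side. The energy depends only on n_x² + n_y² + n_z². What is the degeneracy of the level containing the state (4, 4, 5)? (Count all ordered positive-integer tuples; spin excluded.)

degeneracy = 6

The level has n_x² + n_y² + n_z² = 57. The ordered positive-integer solutions are (2, 2, 7), (2, 7, 2), (4, 4, 5), (4, 5, 4), (5, 4, 4), (7, 2, 2).
That gives 6 states.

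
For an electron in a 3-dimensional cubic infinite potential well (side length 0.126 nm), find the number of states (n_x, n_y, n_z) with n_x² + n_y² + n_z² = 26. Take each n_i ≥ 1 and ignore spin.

The level has n_x² + n_y² + n_z² = 26. The ordered positive-integer solutions are (1, 3, 4), (1, 4, 3), (3, 1, 4), (3, 4, 1), (4, 1, 3), (4, 3, 1).
That gives 6 states.

degeneracy = 6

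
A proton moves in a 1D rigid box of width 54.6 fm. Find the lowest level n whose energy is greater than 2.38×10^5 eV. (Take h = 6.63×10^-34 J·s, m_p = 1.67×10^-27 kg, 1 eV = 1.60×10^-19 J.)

E_1 = h²/(8m_pL²) = 1.104×10^-14 J = 6.900×10^4 eV.
Need n² > 2.38×10^5/6.900×10^4 = 3.449, i.e. n > 1.857.
The smallest integer satisfying this is n = 2.

n = 2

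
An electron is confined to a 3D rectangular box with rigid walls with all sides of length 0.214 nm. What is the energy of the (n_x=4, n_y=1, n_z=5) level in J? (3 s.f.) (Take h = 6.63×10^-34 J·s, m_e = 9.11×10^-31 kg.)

For a 3D rectangular well E = (h²/8m_e)·Σ n_i²/L_i² = (6.63×10^-34)²/(8·9.11×10^-31) · [4²/(0.214 nm)² + 1²/(0.214 nm)² + 5²/(0.214 nm)²].
Evaluating gives E = 5.53×10^-17 J.

E = 5.53×10^-17 J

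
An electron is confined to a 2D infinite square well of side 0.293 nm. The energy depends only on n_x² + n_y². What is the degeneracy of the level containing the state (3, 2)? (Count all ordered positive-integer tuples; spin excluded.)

The level has n_x² + n_y² = 13. The ordered positive-integer solutions are (2, 3), (3, 2).
That gives 2 states.

degeneracy = 2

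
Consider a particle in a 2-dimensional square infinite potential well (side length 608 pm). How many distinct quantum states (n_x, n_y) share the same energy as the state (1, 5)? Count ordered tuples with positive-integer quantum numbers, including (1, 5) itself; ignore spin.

The level has n_x² + n_y² = 26. The ordered positive-integer solutions are (1, 5), (5, 1).
That gives 2 states.

degeneracy = 2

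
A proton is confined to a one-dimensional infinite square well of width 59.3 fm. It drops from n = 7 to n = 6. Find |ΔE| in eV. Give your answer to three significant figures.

E_1 = h²/(8m_pL²) = 9.328×10^-15 J.
|ΔE| = |7² − 6²|·E_1 = 13·9.328×10^-15 J = 1.213×10^-13 J = 7.57×10^5 eV.

|ΔE| = 7.57×10^5 eV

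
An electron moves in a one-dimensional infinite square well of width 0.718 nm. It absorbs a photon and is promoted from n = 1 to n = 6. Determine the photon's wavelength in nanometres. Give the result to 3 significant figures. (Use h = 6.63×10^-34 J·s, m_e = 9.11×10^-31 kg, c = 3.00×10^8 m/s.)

λ = 48.6 nm

E_1 = h²/(8m_eL²) = 1.170×10^-19 J, so ΔE = (6² − 1²)E_1 = 4.095×10^-18 J.
λ = hc/ΔE = (6.63×10^-34·3.00×10^8)/4.095×10^-18 = 4.86×10^-8 m = 48.6 nm.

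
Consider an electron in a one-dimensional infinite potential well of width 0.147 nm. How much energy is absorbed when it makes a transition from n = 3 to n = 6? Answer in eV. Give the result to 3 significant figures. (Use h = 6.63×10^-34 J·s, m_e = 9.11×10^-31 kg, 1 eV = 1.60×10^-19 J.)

E_1 = h²/(8m_eL²) = 2.791×10^-18 J.
|ΔE| = |3² − 6²|·E_1 = 27·2.791×10^-18 J = 7.536×10^-17 J = 471 eV.

|ΔE| = 471 eV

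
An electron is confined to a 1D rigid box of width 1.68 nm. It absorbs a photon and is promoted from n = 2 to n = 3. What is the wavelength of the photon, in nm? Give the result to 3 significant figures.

λ = 1.86×10^3 nm

E_1 = h²/(8m_eL²) = 2.135×10^-20 J, so ΔE = (3² − 2²)E_1 = 1.067×10^-19 J.
λ = hc/ΔE = (6.626×10^-34·2.998×10^8)/1.067×10^-19 = 1.86×10^-6 m = 1.86×10^3 nm.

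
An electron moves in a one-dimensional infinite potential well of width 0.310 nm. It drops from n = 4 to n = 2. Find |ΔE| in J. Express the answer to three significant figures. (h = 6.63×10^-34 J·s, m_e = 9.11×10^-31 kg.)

|ΔE| = 7.53×10^-18 J

E_1 = h²/(8m_eL²) = 6.276×10^-19 J.
|ΔE| = |4² − 2²|·E_1 = 12·6.276×10^-19 J = 7.53×10^-18 J.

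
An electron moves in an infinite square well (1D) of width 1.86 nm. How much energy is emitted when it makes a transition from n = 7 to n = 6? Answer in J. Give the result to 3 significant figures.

|ΔE| = 2.26×10^-19 J

E_1 = h²/(8m_eL²) = 1.741×10^-20 J.
|ΔE| = |7² − 6²|·E_1 = 13·1.741×10^-20 J = 2.26×10^-19 J.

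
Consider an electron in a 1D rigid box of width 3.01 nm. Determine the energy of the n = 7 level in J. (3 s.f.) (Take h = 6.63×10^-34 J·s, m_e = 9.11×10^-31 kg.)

E_7 = 3.26×10^-19 J

For an infinite well E_n = n²h²/(8m_eL²), so E_1 = h²/(8m_eL²) = (6.63×10^-34)²/(8·9.11×10^-31·(3.01×10^-9 m)²) = 6.657×10^-21 J.
Then E_7 = 7²·E_1 = 49·6.657×10^-21 J = 3.26×10^-19 J.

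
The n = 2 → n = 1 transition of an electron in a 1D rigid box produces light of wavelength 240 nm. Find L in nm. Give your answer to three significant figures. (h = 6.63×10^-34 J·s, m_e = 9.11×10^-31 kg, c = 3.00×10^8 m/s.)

The photon carries ΔE = hc/λ = 6.63×10^-34·3.00×10^8/2.40×10^-7 m = 8.287×10^-19 J.
Since ΔE = (2² − 1²)E_1, E_1 = 2.762×10^-19 J, and L = h/√(8m_eE_1) = 4.67×10^-10 m = 0.467 nm.

L = 0.467 nm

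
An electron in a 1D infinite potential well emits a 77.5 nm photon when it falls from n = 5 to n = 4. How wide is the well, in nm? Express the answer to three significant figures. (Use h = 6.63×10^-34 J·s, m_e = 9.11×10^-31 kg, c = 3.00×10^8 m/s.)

L = 0.460 nm

The photon carries ΔE = hc/λ = 6.63×10^-34·3.00×10^8/7.75×10^-8 m = 2.566×10^-18 J.
Since ΔE = (5² − 4²)E_1, E_1 = 2.851×10^-19 J, and L = h/√(8m_eE_1) = 4.60×10^-10 m = 0.460 nm.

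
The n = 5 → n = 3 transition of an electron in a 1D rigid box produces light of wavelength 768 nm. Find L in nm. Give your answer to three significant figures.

The photon carries ΔE = hc/λ = 6.626×10^-34·2.998×10^8/7.68×10^-7 m = 2.587×10^-19 J.
Since ΔE = (5² − 3²)E_1, E_1 = 1.617×10^-20 J, and L = h/√(8m_eE_1) = 1.93×10^-9 m = 1.93 nm.

L = 1.93 nm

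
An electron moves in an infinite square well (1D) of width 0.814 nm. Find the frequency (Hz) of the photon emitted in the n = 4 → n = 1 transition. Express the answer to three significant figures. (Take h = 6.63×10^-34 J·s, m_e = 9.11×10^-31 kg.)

E_1 = h²/(8m_eL²) = 9.103×10^-20 J and ΔE = (4² − 1²)E_1 = 1.365×10^-18 J.
f = ΔE/h = 1.365×10^-18/6.63×10^-34 = 2.06×10^15 Hz.

f = 2.06×10^15 Hz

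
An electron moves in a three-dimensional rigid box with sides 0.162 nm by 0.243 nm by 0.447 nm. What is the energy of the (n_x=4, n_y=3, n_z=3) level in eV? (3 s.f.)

E = 304 eV

For a 3D rectangular well E = (h²/8m_e)·Σ n_i²/L_i² = (6.626×10^-34)²/(8·9.109×10^-31) · [4²/(0.162 nm)² + 3²/(0.243 nm)² + 3²/(0.447 nm)²].
Evaluating gives E = 4.863×10^-17 J = 304 eV.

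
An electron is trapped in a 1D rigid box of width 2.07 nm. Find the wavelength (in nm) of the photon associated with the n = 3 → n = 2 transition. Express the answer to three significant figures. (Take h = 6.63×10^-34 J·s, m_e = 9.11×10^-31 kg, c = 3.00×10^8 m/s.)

E_1 = h²/(8m_eL²) = 1.408×10^-20 J, so ΔE = (3² − 2²)E_1 = 7.040×10^-20 J.
λ = hc/ΔE = (6.63×10^-34·3.00×10^8)/7.040×10^-20 = 2.83×10^-6 m = 2.83×10^3 nm.

λ = 2.83×10^3 nm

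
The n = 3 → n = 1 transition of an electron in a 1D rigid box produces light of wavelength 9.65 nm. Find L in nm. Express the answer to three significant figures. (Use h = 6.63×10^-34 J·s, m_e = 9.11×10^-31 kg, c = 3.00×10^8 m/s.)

L = 0.153 nm

The photon carries ΔE = hc/λ = 6.63×10^-34·3.00×10^8/9.65×10^-9 m = 2.061×10^-17 J.
Since ΔE = (3² − 1²)E_1, E_1 = 2.576×10^-18 J, and L = h/√(8m_eE_1) = 1.53×10^-10 m = 0.153 nm.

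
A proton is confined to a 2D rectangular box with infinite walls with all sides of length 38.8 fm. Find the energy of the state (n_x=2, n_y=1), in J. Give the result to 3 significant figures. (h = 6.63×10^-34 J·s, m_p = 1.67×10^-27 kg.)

For a 2D rectangular well E = (h²/8m_p)·Σ n_i²/L_i² = (6.63×10^-34)²/(8·1.67×10^-27) · [2²/(38.8 fm)² + 1²/(38.8 fm)²].
Evaluating gives E = 1.09×10^-13 J.

E = 1.09×10^-13 J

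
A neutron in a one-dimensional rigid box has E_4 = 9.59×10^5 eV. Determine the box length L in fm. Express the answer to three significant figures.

L = 58.4 fm

From E_n = n²h²/(8m_nL²), L = n·h/√(8m_nE_n).
E_4 = 9.59×10^5 eV = 1.536×10^-13 J, so L = 4·6.626×10^-34/√(8·1.675×10^-27·1.536×10^-13) = 5.84×10^-14 m = 58.4 fm.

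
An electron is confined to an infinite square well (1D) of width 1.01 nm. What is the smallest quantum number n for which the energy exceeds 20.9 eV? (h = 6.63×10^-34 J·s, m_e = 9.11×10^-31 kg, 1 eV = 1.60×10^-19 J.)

n = 8

E_1 = h²/(8m_eL²) = 5.913×10^-20 J = 0.3696 eV.
Need n² > 20.9/0.3696 = 56.55, i.e. n > 7.520.
The smallest integer satisfying this is n = 8.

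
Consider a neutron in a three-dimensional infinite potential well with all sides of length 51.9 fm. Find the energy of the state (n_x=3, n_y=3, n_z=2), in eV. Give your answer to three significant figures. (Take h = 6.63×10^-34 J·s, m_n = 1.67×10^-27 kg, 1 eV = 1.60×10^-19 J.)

For a 3D rectangular well E = (h²/8m_n)·Σ n_i²/L_i² = (6.63×10^-34)²/(8·1.67×10^-27) · [3²/(51.9 fm)² + 3²/(51.9 fm)² + 2²/(51.9 fm)²].
Evaluating gives E = 2.687×10^-13 J = 1.68×10^6 eV.

E = 1.68×10^6 eV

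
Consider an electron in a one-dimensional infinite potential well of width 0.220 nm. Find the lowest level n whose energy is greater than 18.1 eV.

E_1 = h²/(8m_eL²) = 1.245×10^-18 J = 7.772 eV.
Need n² > 18.1/7.772 = 2.329, i.e. n > 1.526.
The smallest integer satisfying this is n = 2.

n = 2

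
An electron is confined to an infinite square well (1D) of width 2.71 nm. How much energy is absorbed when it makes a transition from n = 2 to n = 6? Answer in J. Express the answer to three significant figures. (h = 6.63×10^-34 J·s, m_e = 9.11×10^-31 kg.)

E_1 = h²/(8m_eL²) = 8.213×10^-21 J.
|ΔE| = |2² − 6²|·E_1 = 32·8.213×10^-21 J = 2.63×10^-19 J.

|ΔE| = 2.63×10^-19 J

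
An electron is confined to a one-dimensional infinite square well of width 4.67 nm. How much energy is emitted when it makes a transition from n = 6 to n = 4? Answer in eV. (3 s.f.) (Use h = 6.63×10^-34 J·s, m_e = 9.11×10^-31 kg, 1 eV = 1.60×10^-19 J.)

|ΔE| = 0.346 eV

E_1 = h²/(8m_eL²) = 2.766×10^-21 J.
|ΔE| = |6² − 4²|·E_1 = 20·2.766×10^-21 J = 5.532×10^-20 J = 0.346 eV.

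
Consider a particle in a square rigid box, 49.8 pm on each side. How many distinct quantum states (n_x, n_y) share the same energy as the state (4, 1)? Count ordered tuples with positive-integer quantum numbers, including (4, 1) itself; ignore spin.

The level has n_x² + n_y² = 17. The ordered positive-integer solutions are (1, 4), (4, 1).
That gives 2 states.

degeneracy = 2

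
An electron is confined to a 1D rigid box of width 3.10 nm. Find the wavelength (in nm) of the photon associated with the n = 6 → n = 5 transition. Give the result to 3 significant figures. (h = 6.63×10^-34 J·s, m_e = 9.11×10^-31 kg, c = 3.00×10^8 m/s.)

λ = 2.88×10^3 nm

E_1 = h²/(8m_eL²) = 6.276×10^-21 J, so ΔE = (6² − 5²)E_1 = 6.904×10^-20 J.
λ = hc/ΔE = (6.63×10^-34·3.00×10^8)/6.904×10^-20 = 2.88×10^-6 m = 2.88×10^3 nm.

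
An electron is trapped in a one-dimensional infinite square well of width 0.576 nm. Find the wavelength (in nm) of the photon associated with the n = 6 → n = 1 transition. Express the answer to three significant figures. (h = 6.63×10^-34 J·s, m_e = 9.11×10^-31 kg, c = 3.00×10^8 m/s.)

E_1 = h²/(8m_eL²) = 1.818×10^-19 J, so ΔE = (6² − 1²)E_1 = 6.363×10^-18 J.
λ = hc/ΔE = (6.63×10^-34·3.00×10^8)/6.363×10^-18 = 3.13×10^-8 m = 31.3 nm.

λ = 31.3 nm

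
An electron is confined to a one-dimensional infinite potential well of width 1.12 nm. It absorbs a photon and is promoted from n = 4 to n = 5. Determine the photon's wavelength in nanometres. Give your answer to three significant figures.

E_1 = h²/(8m_eL²) = 4.803×10^-20 J, so ΔE = (5² − 4²)E_1 = 4.323×10^-19 J.
λ = hc/ΔE = (6.626×10^-34·2.998×10^8)/4.323×10^-19 = 4.60×10^-7 m = 460 nm.

λ = 460 nm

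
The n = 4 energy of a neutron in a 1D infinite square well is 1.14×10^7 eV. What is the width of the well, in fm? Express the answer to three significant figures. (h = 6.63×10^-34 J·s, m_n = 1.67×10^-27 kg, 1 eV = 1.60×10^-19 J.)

From E_n = n²h²/(8m_nL²), L = n·h/√(8m_nE_n).
E_4 = 1.14×10^7 eV = 1.824×10^-12 J, so L = 4·6.63×10^-34/√(8·1.67×10^-27·1.824×10^-12) = 1.70×10^-14 m = 17.0 fm.

L = 17.0 fm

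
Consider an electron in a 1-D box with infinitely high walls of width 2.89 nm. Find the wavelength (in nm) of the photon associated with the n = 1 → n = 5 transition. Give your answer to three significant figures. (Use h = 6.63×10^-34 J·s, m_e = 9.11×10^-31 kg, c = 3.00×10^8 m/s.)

λ = 1.15×10^3 nm

E_1 = h²/(8m_eL²) = 7.221×10^-21 J, so ΔE = (5² − 1²)E_1 = 1.733×10^-19 J.
λ = hc/ΔE = (6.63×10^-34·3.00×10^8)/1.733×10^-19 = 1.15×10^-6 m = 1.15×10^3 nm.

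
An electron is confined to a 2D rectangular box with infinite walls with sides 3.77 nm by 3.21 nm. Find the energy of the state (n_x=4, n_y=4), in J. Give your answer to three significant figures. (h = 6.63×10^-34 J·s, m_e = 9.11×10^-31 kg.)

For a 2D rectangular well E = (h²/8m_e)·Σ n_i²/L_i² = (6.63×10^-34)²/(8·9.11×10^-31) · [4²/(3.77 nm)² + 4²/(3.21 nm)²].
Evaluating gives E = 1.62×10^-19 J.

E = 1.62×10^-19 J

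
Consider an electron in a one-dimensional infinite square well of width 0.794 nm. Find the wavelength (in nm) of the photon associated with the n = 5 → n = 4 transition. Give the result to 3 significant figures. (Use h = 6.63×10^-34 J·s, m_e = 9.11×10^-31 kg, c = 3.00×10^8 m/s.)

E_1 = h²/(8m_eL²) = 9.567×10^-20 J, so ΔE = (5² − 4²)E_1 = 8.610×10^-19 J.
λ = hc/ΔE = (6.63×10^-34·3.00×10^8)/8.610×10^-19 = 2.31×10^-7 m = 231 nm.

λ = 231 nm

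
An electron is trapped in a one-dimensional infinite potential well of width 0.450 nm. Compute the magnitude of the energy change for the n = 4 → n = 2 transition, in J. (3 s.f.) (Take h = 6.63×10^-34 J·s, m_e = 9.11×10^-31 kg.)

|ΔE| = 3.57×10^-18 J

E_1 = h²/(8m_eL²) = 2.978×10^-19 J.
|ΔE| = |4² − 2²|·E_1 = 12·2.978×10^-19 J = 3.57×10^-18 J.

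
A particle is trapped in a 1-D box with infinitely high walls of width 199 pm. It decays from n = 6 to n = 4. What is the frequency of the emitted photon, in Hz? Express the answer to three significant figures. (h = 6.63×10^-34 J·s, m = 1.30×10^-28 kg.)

f = 3.22×10^14 Hz

E_1 = h²/(8mL²) = 1.067×10^-20 J and ΔE = (6² − 4²)E_1 = 2.134×10^-19 J.
f = ΔE/h = 2.134×10^-19/6.63×10^-34 = 3.22×10^14 Hz.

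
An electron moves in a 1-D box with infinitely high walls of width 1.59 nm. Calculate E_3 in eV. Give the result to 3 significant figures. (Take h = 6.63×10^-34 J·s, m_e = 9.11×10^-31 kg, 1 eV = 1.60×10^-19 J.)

For an infinite well E_n = n²h²/(8m_eL²), so E_1 = h²/(8m_eL²) = (6.63×10^-34)²/(8·9.11×10^-31·(1.59×10^-9 m)²) = 2.386×10^-20 J.
Then E_3 = 3²·E_1 = 9·2.386×10^-20 J = 2.147×10^-19 J.
Converting, E_3 = 2.147×10^-19 J / (1.60×10^-19 J/eV) = 1.34 eV.

E_3 = 1.34 eV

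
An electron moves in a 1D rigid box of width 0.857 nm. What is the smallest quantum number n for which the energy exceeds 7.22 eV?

E_1 = h²/(8m_eL²) = 8.203×10^-20 J = 0.5120 eV.
Need n² > 7.22/0.5120 = 14.10, i.e. n > 3.755.
The smallest integer satisfying this is n = 4.

n = 4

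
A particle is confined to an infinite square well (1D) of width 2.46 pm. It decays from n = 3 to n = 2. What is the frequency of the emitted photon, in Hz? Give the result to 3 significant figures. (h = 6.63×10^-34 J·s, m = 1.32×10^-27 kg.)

E_1 = h²/(8mL²) = 6.878×10^-18 J and ΔE = (3² − 2²)E_1 = 3.439×10^-17 J.
f = ΔE/h = 3.439×10^-17/6.63×10^-34 = 5.19×10^16 Hz.

f = 5.19×10^16 Hz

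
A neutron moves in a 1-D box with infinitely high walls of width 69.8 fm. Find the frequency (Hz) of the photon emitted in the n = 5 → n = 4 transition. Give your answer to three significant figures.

E_1 = h²/(8m_nL²) = 6.725×10^-15 J and ΔE = (5² − 4²)E_1 = 6.052×10^-14 J.
f = ΔE/h = 6.052×10^-14/6.626×10^-34 = 9.13×10^19 Hz.

f = 9.13×10^19 Hz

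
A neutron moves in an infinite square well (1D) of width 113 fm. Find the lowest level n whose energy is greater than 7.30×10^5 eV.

E_1 = h²/(8m_nL²) = 2.566×10^-15 J = 1.602×10^4 eV.
Need n² > 7.30×10^5/1.602×10^4 = 45.57, i.e. n > 6.751.
The smallest integer satisfying this is n = 7.

n = 7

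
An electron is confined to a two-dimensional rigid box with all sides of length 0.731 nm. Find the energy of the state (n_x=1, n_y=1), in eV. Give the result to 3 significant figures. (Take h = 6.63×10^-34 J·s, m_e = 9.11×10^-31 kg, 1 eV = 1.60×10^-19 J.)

E = 1.41 eV

For a 2D rectangular well E = (h²/8m_e)·Σ n_i²/L_i² = (6.63×10^-34)²/(8·9.11×10^-31) · [1²/(0.731 nm)² + 1²/(0.731 nm)²].
Evaluating gives E = 2.257×10^-19 J = 1.41 eV.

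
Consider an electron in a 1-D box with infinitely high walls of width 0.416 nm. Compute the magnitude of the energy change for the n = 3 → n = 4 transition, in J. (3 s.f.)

E_1 = h²/(8m_eL²) = 3.481×10^-19 J.
|ΔE| = |3² − 4²|·E_1 = 7·3.481×10^-19 J = 2.44×10^-18 J.

|ΔE| = 2.44×10^-18 J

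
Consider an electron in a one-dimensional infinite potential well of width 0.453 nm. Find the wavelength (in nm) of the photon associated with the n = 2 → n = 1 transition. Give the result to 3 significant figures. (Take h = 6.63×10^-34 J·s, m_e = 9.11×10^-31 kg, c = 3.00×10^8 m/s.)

λ = 226 nm

E_1 = h²/(8m_eL²) = 2.939×10^-19 J, so ΔE = (2² − 1²)E_1 = 8.817×10^-19 J.
λ = hc/ΔE = (6.63×10^-34·3.00×10^8)/8.817×10^-19 = 2.26×10^-7 m = 226 nm.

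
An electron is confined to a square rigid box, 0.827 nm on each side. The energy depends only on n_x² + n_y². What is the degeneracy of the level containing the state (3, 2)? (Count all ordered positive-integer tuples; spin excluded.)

The level has n_x² + n_y² = 13. The ordered positive-integer solutions are (2, 3), (3, 2).
That gives 2 states.

degeneracy = 2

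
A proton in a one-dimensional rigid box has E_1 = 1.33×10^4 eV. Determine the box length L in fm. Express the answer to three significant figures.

From E_n = n²h²/(8m_pL²), L = n·h/√(8m_pE_n).
E_1 = 1.33×10^4 eV = 2.131×10^-15 J, so L = 1·6.626×10^-34/√(8·1.673×10^-27·2.131×10^-15) = 1.24×10^-13 m = 124 fm.

L = 124 fm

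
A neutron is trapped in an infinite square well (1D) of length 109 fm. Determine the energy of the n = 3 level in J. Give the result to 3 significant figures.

E_3 = 2.48×10^-14 J

For an infinite well E_n = n²h²/(8m_nL²), so E_1 = h²/(8m_nL²) = (6.626×10^-34)²/(8·1.675×10^-27·(1.09×10^-13 m)²) = 2.758×10^-15 J.
Then E_3 = 3²·E_1 = 9·2.758×10^-15 J = 2.48×10^-14 J.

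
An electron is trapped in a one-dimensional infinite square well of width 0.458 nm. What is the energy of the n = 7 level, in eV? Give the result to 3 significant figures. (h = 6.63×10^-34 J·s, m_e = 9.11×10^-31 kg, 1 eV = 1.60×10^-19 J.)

For an infinite well E_n = n²h²/(8m_eL²), so E_1 = h²/(8m_eL²) = (6.63×10^-34)²/(8·9.11×10^-31·(4.58×10^-10 m)²) = 2.875×10^-19 J.
Then E_7 = 7²·E_1 = 49·2.875×10^-19 J = 1.409×10^-17 J.
Converting, E_7 = 1.409×10^-17 J / (1.60×10^-19 J/eV) = 88.1 eV.

E_7 = 88.1 eV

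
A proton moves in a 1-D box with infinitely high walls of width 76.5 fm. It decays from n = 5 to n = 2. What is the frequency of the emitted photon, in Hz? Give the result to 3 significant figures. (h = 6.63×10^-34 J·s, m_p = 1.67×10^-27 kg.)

E_1 = h²/(8m_pL²) = 5.622×10^-15 J and ΔE = (5² − 2²)E_1 = 1.181×10^-13 J.
f = ΔE/h = 1.181×10^-13/6.63×10^-34 = 1.78×10^20 Hz.

f = 1.78×10^20 Hz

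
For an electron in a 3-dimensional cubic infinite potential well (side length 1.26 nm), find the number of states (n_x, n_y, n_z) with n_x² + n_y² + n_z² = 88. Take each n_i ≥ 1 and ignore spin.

degeneracy = 3

The level has n_x² + n_y² + n_z² = 88. The ordered positive-integer solutions are (4, 6, 6), (6, 4, 6), (6, 6, 4).
That gives 3 states.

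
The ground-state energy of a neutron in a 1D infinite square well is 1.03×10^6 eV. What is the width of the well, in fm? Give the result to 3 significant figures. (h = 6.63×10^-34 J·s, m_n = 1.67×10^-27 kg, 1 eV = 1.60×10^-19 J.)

L = 14.1 fm

From E_n = n²h²/(8m_nL²), L = n·h/√(8m_nE_n).
E_1 = 1.03×10^6 eV = 1.648×10^-13 J, so L = 1·6.63×10^-34/√(8·1.67×10^-27·1.648×10^-13) = 1.41×10^-14 m = 14.1 fm.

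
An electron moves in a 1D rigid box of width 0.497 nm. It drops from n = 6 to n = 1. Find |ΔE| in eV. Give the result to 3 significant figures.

E_1 = h²/(8m_eL²) = 2.439×10^-19 J.
|ΔE| = |6² − 1²|·E_1 = 35·2.439×10^-19 J = 8.537×10^-18 J = 53.3 eV.

|ΔE| = 53.3 eV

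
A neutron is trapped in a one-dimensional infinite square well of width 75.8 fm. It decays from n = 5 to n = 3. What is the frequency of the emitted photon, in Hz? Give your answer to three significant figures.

f = 1.38×10^20 Hz

E_1 = h²/(8m_nL²) = 5.702×10^-15 J and ΔE = (5² − 3²)E_1 = 9.123×10^-14 J.
f = ΔE/h = 9.123×10^-14/6.626×10^-34 = 1.38×10^20 Hz.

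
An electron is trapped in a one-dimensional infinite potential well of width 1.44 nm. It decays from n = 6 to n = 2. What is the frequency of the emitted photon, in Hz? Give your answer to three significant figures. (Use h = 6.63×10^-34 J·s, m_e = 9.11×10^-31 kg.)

E_1 = h²/(8m_eL²) = 2.909×10^-20 J and ΔE = (6² − 2²)E_1 = 9.309×10^-19 J.
f = ΔE/h = 9.309×10^-19/6.63×10^-34 = 1.40×10^15 Hz.

f = 1.40×10^15 Hz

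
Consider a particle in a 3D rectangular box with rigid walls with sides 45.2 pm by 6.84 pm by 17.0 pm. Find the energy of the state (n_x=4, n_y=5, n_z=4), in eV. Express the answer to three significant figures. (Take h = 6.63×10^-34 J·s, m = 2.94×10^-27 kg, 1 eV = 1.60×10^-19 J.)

For a 3D rectangular well E = (h²/8m)·Σ n_i²/L_i² = (6.63×10^-34)²/(8·2.94×10^-27) · [4²/(45.2 pm)² + 5²/(6.84 pm)² + 4²/(17.0 pm)²].
Evaluating gives E = 1.117×10^-17 J = 69.8 eV.

E = 69.8 eV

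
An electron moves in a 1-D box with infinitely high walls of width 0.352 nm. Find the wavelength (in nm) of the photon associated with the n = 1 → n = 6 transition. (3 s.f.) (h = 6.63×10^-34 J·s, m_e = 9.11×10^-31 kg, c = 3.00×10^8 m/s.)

E_1 = h²/(8m_eL²) = 4.868×10^-19 J, so ΔE = (6² − 1²)E_1 = 1.704×10^-17 J.
λ = hc/ΔE = (6.63×10^-34·3.00×10^8)/1.704×10^-17 = 1.17×10^-8 m = 11.7 nm.

λ = 11.7 nm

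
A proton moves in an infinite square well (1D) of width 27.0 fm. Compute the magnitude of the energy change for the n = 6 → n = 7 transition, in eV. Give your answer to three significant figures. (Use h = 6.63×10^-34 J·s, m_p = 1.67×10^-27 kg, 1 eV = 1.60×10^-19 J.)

|ΔE| = 3.67×10^6 eV

E_1 = h²/(8m_pL²) = 4.513×10^-14 J.
|ΔE| = |6² − 7²|·E_1 = 13·4.513×10^-14 J = 5.867×10^-13 J = 3.67×10^6 eV.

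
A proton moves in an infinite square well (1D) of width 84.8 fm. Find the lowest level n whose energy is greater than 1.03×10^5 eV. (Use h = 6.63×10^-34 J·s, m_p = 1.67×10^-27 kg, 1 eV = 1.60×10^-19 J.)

E_1 = h²/(8m_pL²) = 4.575×10^-15 J = 2.859×10^4 eV.
Need n² > 1.03×10^5/2.859×10^4 = 3.603, i.e. n > 1.898.
The smallest integer satisfying this is n = 2.

n = 2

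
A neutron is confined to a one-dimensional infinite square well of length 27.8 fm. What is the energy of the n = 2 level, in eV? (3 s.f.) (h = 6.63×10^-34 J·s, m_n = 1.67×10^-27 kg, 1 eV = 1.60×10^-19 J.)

E_2 = 1.06×10^6 eV

For an infinite well E_n = n²h²/(8m_nL²), so E_1 = h²/(8m_nL²) = (6.63×10^-34)²/(8·1.67×10^-27·(2.78×10^-14 m)²) = 4.257×10^-14 J.
Then E_2 = 2²·E_1 = 4·4.257×10^-14 J = 1.703×10^-13 J.
Converting, E_2 = 1.703×10^-13 J / (1.60×10^-19 J/eV) = 1.06×10^6 eV.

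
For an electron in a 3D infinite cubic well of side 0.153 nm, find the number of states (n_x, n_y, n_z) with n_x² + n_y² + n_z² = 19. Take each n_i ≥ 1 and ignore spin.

The level has n_x² + n_y² + n_z² = 19. The ordered positive-integer solutions are (1, 3, 3), (3, 1, 3), (3, 3, 1).
That gives 3 states.

degeneracy = 3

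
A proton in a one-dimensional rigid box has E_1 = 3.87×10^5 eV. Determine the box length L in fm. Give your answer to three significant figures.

From E_n = n²h²/(8m_pL²), L = n·h/√(8m_pE_n).
E_1 = 3.87×10^5 eV = 6.200×10^-14 J, so L = 1·6.626×10^-34/√(8·1.673×10^-27·6.200×10^-14) = 2.30×10^-14 m = 23.0 fm.

L = 23.0 fm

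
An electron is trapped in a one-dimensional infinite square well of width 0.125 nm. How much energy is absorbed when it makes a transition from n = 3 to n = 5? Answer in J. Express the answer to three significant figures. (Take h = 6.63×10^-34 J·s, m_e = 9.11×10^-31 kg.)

|ΔE| = 6.18×10^-17 J

E_1 = h²/(8m_eL²) = 3.860×10^-18 J.
|ΔE| = |3² − 5²|·E_1 = 16·3.860×10^-18 J = 6.18×10^-17 J.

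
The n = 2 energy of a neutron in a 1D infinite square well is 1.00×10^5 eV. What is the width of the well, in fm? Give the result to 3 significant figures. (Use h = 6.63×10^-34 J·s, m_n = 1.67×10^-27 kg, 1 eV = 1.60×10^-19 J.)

From E_n = n²h²/(8m_nL²), L = n·h/√(8m_nE_n).
E_2 = 1.00×10^5 eV = 1.600×10^-14 J, so L = 2·6.63×10^-34/√(8·1.67×10^-27·1.600×10^-14) = 9.07×10^-14 m = 90.7 fm.

L = 90.7 fm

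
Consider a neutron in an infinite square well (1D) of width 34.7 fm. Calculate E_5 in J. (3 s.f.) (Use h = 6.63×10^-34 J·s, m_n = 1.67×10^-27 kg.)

E_5 = 6.83×10^-13 J

For an infinite well E_n = n²h²/(8m_nL²), so E_1 = h²/(8m_nL²) = (6.63×10^-34)²/(8·1.67×10^-27·(3.47×10^-14 m)²) = 2.733×10^-14 J.
Then E_5 = 5²·E_1 = 25·2.733×10^-14 J = 6.83×10^-13 J.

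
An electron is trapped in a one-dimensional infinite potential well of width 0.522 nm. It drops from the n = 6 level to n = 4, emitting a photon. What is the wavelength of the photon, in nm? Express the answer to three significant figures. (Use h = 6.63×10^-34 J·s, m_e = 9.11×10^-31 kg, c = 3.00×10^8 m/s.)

E_1 = h²/(8m_eL²) = 2.213×10^-19 J, so ΔE = (6² − 4²)E_1 = 4.426×10^-18 J.
λ = hc/ΔE = (6.63×10^-34·3.00×10^8)/4.426×10^-18 = 4.49×10^-8 m = 44.9 nm.

λ = 44.9 nm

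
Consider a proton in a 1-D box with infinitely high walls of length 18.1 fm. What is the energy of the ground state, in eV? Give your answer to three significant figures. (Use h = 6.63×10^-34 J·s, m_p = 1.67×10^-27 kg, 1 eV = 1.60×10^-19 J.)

For an infinite well E_n = n²h²/(8m_pL²), so E_1 = h²/(8m_pL²) = (6.63×10^-34)²/(8·1.67×10^-27·(1.81×10^-14 m)²) = 1.004×10^-13 J.
Converting, E_1 = 1.004×10^-13 J / (1.60×10^-19 J/eV) = 6.28×10^5 eV.

E_1 = 6.28×10^5 eV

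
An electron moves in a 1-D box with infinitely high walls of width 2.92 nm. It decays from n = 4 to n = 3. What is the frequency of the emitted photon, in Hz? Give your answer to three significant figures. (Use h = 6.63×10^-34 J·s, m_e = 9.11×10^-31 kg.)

f = 7.47×10^13 Hz

E_1 = h²/(8m_eL²) = 7.074×10^-21 J and ΔE = (4² − 3²)E_1 = 4.952×10^-20 J.
f = ΔE/h = 4.952×10^-20/6.63×10^-34 = 7.47×10^13 Hz.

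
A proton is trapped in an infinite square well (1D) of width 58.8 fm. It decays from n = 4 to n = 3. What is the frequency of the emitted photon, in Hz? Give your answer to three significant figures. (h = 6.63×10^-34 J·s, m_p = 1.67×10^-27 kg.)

f = 1.00×10^20 Hz

E_1 = h²/(8m_pL²) = 9.516×10^-15 J and ΔE = (4² − 3²)E_1 = 6.661×10^-14 J.
f = ΔE/h = 6.661×10^-14/6.63×10^-34 = 1.00×10^20 Hz.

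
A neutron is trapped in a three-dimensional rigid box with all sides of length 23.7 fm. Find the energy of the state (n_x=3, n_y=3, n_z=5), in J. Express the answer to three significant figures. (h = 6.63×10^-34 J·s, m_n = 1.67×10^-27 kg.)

For a 3D rectangular well E = (h²/8m_n)·Σ n_i²/L_i² = (6.63×10^-34)²/(8·1.67×10^-27) · [3²/(23.7 fm)² + 3²/(23.7 fm)² + 5²/(23.7 fm)²].
Evaluating gives E = 2.52×10^-12 J.

E = 2.52×10^-12 J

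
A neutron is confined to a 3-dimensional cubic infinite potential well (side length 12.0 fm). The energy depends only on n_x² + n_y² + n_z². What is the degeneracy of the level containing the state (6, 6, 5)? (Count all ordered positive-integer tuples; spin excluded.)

The level has n_x² + n_y² + n_z² = 97. The ordered positive-integer solutions are (5, 6, 6), (6, 5, 6), (6, 6, 5).
That gives 3 states.

degeneracy = 3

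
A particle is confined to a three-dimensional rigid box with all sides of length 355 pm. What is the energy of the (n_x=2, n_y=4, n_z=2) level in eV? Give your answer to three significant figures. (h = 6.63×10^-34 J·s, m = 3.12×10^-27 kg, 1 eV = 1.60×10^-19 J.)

For a 3D rectangular well E = (h²/8m)·Σ n_i²/L_i² = (6.63×10^-34)²/(8·3.12×10^-27) · [2²/(355 pm)² + 4²/(355 pm)² + 2²/(355 pm)²].
Evaluating gives E = 3.354×10^-21 J = 0.0210 eV.

E = 0.0210 eV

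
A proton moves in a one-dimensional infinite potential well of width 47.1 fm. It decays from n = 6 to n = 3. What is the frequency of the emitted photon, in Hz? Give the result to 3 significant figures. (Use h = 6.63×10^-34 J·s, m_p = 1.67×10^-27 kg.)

E_1 = h²/(8m_pL²) = 1.483×10^-14 J and ΔE = (6² − 3²)E_1 = 4.004×10^-13 J.
f = ΔE/h = 4.004×10^-13/6.63×10^-34 = 6.04×10^20 Hz.

f = 6.04×10^20 Hz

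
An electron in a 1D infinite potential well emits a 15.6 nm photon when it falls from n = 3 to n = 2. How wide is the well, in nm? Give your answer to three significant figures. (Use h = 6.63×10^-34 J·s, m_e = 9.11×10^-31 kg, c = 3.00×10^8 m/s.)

L = 0.154 nm

The photon carries ΔE = hc/λ = 6.63×10^-34·3.00×10^8/1.56×10^-8 m = 1.275×10^-17 J.
Since ΔE = (3² − 2²)E_1, E_1 = 2.550×10^-18 J, and L = h/√(8m_eE_1) = 1.54×10^-10 m = 0.154 nm.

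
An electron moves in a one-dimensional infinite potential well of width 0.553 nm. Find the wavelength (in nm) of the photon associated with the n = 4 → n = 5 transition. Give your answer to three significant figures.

E_1 = h²/(8m_eL²) = 1.970×10^-19 J, so ΔE = (5² − 4²)E_1 = 1.773×10^-18 J.
λ = hc/ΔE = (6.626×10^-34·2.998×10^8)/1.773×10^-18 = 1.12×10^-7 m = 112 nm.

λ = 112 nm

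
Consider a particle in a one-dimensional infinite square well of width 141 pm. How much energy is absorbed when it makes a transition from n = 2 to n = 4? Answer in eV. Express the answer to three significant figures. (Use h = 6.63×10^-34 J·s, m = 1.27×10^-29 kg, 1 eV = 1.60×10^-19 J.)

|ΔE| = 16.3 eV

E_1 = h²/(8mL²) = 2.176×10^-19 J.
|ΔE| = |2² − 4²|·E_1 = 12·2.176×10^-19 J = 2.611×10^-18 J = 16.3 eV.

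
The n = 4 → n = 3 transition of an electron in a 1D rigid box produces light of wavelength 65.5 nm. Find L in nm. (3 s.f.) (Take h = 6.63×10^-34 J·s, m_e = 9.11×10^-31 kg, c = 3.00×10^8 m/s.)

L = 0.373 nm

The photon carries ΔE = hc/λ = 6.63×10^-34·3.00×10^8/6.55×10^-8 m = 3.037×10^-18 J.
Since ΔE = (4² − 3²)E_1, E_1 = 4.339×10^-19 J, and L = h/√(8m_eE_1) = 3.73×10^-10 m = 0.373 nm.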